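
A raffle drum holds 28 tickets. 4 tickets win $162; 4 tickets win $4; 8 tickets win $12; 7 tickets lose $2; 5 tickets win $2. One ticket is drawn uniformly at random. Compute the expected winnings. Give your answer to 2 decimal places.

$27.00

E[payout] = (4/28)·162 + (4/28)·4 + (8/28)·12 + (7/28)·(-2) + (5/28)·2 = 27
≈ $27.00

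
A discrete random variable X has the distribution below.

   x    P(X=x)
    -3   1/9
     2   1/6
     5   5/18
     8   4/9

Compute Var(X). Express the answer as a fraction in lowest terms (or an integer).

4085/324

E[X] = (1/9)·(-3) + (1/6)·2 + (5/18)·5 + (4/9)·8 = 89/18
E[X²] = (1/9)·9 + (1/6)·4 + (5/18)·25 + (4/9)·64 = 667/18
Var(X) = 667/18 − (89/18)² = 4085/324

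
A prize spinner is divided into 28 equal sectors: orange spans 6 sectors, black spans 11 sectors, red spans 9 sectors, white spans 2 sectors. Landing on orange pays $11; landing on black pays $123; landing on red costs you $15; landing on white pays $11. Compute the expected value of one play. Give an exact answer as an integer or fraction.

E[payout] = (6/28)·11 + (11/28)·123 + (9/28)·(-15) + (2/28)·11 = 653/14

653/14 dollars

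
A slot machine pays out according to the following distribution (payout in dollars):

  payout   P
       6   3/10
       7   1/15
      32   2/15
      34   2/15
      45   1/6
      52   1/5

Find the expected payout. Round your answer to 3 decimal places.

$28.967

E[X] = (3/10)·6 + (1/15)·7 + (2/15)·32 + (2/15)·34 + (1/6)·45 + (1/5)·52
     = 869/30 ≈ 28.967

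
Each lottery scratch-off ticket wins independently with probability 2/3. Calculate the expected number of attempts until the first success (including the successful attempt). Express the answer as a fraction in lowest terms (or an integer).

For a geometric distribution, E[trials] = 1/p = 1/(2/3) = 3/2.

3/2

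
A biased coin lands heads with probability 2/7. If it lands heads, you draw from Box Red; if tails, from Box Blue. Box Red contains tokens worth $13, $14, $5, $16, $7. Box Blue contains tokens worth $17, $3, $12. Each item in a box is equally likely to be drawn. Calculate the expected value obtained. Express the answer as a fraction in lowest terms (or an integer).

E[X | Box Red] = (13 + 14 + 5 + 16 + 7)/5 = 11
E[X | Box Blue] = (17 + 3 + 12)/3 = 32/3
E[X] = (2/7)·11 + (5/7)·32/3 = 226/21

226/21 dollars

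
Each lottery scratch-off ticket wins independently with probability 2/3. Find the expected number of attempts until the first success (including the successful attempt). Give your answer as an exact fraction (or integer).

3/2

For a geometric distribution, E[trials] = 1/p = 1/(2/3) = 3/2.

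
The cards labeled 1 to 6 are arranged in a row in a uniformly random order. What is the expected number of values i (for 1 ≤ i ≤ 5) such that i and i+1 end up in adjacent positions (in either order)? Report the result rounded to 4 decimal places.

1.6667

For each i ∈ {1,…,5}, let Xᵢ = 1 if i and i+1 are adjacent. P(Xᵢ=1) = 2·(6−1)!/6! = 2/6.
By linearity, E[ΣXᵢ] = (5)·(2/6) = 5/3.
≈ 1.6667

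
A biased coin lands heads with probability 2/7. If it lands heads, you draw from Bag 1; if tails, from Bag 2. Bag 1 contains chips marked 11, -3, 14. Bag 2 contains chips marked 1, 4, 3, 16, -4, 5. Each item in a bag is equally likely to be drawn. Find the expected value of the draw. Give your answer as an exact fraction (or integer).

71/14

E[X | Bag 1] = (11 − 3 + 14)/3 = 22/3
E[X | Bag 2] = (1 + 4 + 3 + 16 − 4 + 5)/6 = 25/6
E[X] = (2/7)·22/3 + (5/7)·25/6 = 71/14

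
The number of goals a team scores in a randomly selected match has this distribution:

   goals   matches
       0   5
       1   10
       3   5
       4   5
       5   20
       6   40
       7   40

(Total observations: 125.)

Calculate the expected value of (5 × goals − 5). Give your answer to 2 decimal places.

Total = 125, so P(goals=0) = 5/125, etc.
E[5x-5] = (1/25)·(-5) + (2/25)·0 + (1/25)·10 + (1/25)·15 + (4/25)·20 + (8/25)·25 + (8/25)·30
     = 108/5 ≈ 21.60

21.60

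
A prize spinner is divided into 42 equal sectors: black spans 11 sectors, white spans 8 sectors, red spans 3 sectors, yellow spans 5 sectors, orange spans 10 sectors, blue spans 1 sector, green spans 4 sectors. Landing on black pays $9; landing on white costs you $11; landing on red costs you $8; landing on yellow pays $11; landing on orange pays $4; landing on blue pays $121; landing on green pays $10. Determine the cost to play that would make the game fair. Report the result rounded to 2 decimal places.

$5.79

E[payout] = (11/42)·9 + (8/42)·(-11) + (3/42)·(-8) + (5/42)·11 + (10/42)·4 + (1/42)·121 + (4/42)·10 = 81/14
Fair fee = E[payout] = 81/14 ≈ $5.79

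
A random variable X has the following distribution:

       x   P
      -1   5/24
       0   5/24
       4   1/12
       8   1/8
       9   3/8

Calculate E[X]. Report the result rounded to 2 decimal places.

E[X] = (5/24)·(-1) + (5/24)·0 + (1/12)·4 + (1/8)·8 + (3/8)·9
     = 9/2 ≈ 4.50

4.50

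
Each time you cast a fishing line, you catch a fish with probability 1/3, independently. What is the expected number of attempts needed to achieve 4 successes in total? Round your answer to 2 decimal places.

12.00

By linearity (sum of 4 independent geometric waits), E[trials] = 4/p = 4/(1/3) = 12.
≈ 12.00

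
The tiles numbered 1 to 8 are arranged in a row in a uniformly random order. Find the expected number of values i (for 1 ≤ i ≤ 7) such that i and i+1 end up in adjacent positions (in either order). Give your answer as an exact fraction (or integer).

7/4

For each i ∈ {1,…,7}, let Xᵢ = 1 if i and i+1 are adjacent. P(Xᵢ=1) = 2·(8−1)!/8! = 2/8.
By linearity, E[ΣXᵢ] = (7)·(2/8) = 7/4.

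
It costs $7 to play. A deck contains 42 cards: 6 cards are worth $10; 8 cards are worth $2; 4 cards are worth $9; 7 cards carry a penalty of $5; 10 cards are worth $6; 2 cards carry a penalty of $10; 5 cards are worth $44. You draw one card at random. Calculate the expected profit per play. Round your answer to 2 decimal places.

$1.02

E[payout] = (6/42)·10 + (8/42)·2 + (4/42)·9 + (7/42)·(-5) + (10/42)·6 + (2/42)·(-10) + (5/42)·44 = 337/42
Expected profit = 337/42 − 7 = 43/42 ≈ $1.02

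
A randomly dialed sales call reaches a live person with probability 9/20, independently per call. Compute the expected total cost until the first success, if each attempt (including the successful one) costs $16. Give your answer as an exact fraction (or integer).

E[#attempts] = 1/p = 20/9; E[cost] = 16·20/9 = 320/9.

320/9 dollars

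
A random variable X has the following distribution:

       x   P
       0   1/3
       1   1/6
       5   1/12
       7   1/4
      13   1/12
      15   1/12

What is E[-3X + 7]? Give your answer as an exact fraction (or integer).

-7

E[-3x+7] = (1/3)·7 + (1/6)·4 + (1/12)·(-8) + (1/4)·(-14) + (1/12)·(-32) + (1/12)·(-38)
     = -7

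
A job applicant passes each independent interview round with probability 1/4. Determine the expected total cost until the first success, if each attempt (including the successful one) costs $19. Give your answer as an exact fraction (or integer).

$76

E[#attempts] = 1/p = 4; E[cost] = 19·4 = 76.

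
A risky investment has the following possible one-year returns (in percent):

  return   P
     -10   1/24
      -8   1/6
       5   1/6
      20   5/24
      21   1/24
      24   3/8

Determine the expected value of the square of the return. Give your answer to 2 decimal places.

E[X²] = (1/24)·100 + (1/6)·64 + (1/6)·25 + (5/24)·400 + (1/24)·441 + (3/8)·576
     = 8081/24 ≈ 336.71

336.71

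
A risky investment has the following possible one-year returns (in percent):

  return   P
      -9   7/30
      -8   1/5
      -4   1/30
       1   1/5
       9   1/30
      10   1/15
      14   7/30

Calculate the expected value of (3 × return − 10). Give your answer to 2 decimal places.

-8.20

E[3x-10] = (7/30)·(-37) + (1/5)·(-34) + (1/30)·(-22) + (1/5)·(-7) + (1/30)·17 + (1/15)·20 + (7/30)·32
     = -41/5 ≈ -8.20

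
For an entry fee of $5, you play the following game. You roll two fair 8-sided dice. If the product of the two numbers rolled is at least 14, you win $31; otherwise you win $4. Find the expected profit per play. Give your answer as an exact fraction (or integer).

E[payout] = (27/64)·4 + (37/64)·31 = 1255/64
Expected profit = 1255/64 − 5 = 935/64

935/64 dollars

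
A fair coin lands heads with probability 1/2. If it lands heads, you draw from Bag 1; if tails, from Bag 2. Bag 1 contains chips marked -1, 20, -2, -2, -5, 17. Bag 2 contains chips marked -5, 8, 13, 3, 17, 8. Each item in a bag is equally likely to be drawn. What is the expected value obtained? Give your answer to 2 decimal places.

E[X | Bag 1] = (-1 + 20 − 2 − 2 − 5 + 17)/6 = 9/2
E[X | Bag 2] = (-5 + 8 + 13 + 3 + 17 + 8)/6 = 22/3
E[X] = (1/2)·9/2 + (1/2)·22/3 = 71/12 ≈ 5.92

5.92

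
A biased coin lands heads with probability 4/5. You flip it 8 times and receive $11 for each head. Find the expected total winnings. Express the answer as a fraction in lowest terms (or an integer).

352/5 dollars

E[#heads] = 8·4/5 = 32/5 (linearity over flips).
E[winnings] = 11·32/5 = 352/5.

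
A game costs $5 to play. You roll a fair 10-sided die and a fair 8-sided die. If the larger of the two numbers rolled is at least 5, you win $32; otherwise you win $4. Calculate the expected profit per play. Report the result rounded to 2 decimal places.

E[payout] = (1/5)·4 + (4/5)·32 = 132/5
Expected profit = 132/5 − 5 = 107/5 ≈ $21.40

$21.40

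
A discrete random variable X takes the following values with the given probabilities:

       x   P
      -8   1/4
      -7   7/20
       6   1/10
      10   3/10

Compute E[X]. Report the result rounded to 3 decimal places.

E[X] = (1/4)·(-8) + (7/20)·(-7) + (1/10)·6 + (3/10)·10
     = -17/20 ≈ -0.850

-0.850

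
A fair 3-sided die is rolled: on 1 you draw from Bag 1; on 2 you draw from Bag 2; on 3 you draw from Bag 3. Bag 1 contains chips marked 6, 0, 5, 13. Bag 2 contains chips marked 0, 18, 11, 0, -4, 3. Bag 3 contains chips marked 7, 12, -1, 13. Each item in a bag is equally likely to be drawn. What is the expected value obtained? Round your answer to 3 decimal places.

6.139

E[X | Bag 1] = (6 + 0 + 5 + 13)/4 = 6
E[X | Bag 2] = (0 + 18 + 11 + 0 − 4 + 3)/6 = 14/3
E[X | Bag 3] = (7 + 12 − 1 + 13)/4 = 31/4
E[X] = (1/3)·6 + (1/3)·14/3 + (1/3)·31/4 = 221/36 ≈ 6.139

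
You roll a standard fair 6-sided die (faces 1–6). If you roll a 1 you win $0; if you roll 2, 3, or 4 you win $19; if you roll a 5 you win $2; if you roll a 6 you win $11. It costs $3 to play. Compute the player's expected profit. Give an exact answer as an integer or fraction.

26/3 dollars

E[payout] = (1/6)·0 + (1/6)·2 + (1/6)·11 + (1/2)·19 = 35/3
Expected profit = 35/3 − 3 = 26/3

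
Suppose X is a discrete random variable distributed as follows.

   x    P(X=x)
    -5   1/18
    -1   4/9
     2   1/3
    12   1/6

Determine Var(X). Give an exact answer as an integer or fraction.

E[X] = (1/18)·(-5) + (4/9)·(-1) + (1/3)·2 + (1/6)·12 = 35/18
E[X²] = (1/18)·25 + (4/9)·1 + (1/3)·4 + (1/6)·144 = 163/6
Var(X) = 163/6 − (35/18)² = 7577/324

7577/324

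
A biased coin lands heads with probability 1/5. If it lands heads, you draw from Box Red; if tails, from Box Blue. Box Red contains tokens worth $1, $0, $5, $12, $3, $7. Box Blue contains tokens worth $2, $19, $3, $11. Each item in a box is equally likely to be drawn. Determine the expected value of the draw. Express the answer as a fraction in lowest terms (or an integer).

E[X | Box Red] = (1 + 0 + 5 + 12 + 3 + 7)/6 = 14/3
E[X | Box Blue] = (2 + 19 + 3 + 11)/4 = 35/4
E[X] = (1/5)·14/3 + (4/5)·35/4 = 119/15

119/15 dollars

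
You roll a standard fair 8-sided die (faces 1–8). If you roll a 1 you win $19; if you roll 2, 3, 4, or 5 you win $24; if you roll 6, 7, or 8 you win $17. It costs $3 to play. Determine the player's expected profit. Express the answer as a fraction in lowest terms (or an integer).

E[payout] = (3/8)·17 + (1/8)·19 + (1/2)·24 = 83/4
Expected profit = 83/4 − 3 = 71/4

71/4 dollars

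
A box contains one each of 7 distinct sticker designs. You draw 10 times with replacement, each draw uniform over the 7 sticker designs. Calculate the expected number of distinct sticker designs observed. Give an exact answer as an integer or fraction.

222009073/40353607

Let Xⱼ=1 if type j appears at least once. P(Xⱼ=1) = 1 − ((7−1)/7)^10 = 222009073/282475249.
E[#distinct] = 7·222009073/282475249 = 222009073/40353607.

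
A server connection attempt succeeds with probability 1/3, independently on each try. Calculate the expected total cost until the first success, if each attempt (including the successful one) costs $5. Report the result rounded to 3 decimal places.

$15.000

E[#attempts] = 1/p = 3; E[cost] = 5·3 = 15.
≈ 15.000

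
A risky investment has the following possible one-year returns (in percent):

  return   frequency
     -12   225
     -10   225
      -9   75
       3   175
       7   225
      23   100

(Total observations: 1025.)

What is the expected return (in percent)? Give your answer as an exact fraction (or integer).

-49/41

Total = 1025, so P(return=-12) = 225/1025, etc.
E[X] = (9/41)·(-12) + (9/41)·(-10) + (3/41)·(-9) + (7/41)·3 + (9/41)·7 + (4/41)·23
     = -49/41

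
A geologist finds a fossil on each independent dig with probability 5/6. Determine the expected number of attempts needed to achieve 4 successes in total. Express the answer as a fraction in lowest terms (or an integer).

24/5

By linearity (sum of 4 independent geometric waits), E[trials] = 4/p = 4/(5/6) = 24/5.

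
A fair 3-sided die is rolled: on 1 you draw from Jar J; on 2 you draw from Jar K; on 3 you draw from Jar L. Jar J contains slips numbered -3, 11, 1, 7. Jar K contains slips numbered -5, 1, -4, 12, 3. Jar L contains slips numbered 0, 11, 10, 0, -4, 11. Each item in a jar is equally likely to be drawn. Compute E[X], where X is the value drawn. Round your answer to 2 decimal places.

E[X | Jar J] = (-3 + 11 + 1 + 7)/4 = 4
E[X | Jar K] = (-5 + 1 − 4 + 12 + 3)/5 = 7/5
E[X | Jar L] = (0 + 11 + 10 + 0 − 4 + 11)/6 = 14/3
E[X] = (1/3)·4 + (1/3)·7/5 + (1/3)·14/3 = 151/45 ≈ 3.36

3.36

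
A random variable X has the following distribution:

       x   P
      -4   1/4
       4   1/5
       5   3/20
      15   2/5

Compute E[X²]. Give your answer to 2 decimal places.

100.95

E[X²] = (1/4)·16 + (1/5)·16 + (3/20)·25 + (2/5)·225
     = 2019/20 ≈ 100.95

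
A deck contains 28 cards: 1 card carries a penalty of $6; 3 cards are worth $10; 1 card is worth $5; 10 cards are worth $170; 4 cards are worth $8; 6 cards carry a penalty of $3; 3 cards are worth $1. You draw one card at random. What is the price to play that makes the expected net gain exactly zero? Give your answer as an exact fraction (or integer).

873/14 dollars

E[payout] = (1/28)·(-6) + (3/28)·10 + (1/28)·5 + (10/28)·170 + (4/28)·8 + (6/28)·(-3) + (3/28)·1 = 873/14
Fair fee = E[payout] = 873/14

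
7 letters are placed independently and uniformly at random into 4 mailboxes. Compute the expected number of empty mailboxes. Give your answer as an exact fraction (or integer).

Let Xⱼ=1 if mailbox j is empty. P(Xⱼ=1) = ((4-1)/4)^7 = 2187/16384.
By linearity, E[#empty] = 4·2187/16384 = 2187/4096.

2187/4096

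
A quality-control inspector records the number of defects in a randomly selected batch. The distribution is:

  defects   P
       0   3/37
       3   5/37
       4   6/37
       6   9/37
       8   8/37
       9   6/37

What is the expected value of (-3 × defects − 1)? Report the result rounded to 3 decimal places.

E[-3x-1] = (3/37)·(-1) + (5/37)·(-10) + (6/37)·(-13) + (9/37)·(-19) + (8/37)·(-25) + (6/37)·(-28)
     = -670/37 ≈ -18.108

-18.108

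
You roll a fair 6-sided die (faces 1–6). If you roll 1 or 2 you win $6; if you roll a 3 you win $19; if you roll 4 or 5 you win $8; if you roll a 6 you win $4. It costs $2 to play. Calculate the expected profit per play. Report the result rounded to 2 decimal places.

E[payout] = (1/6)·4 + (1/3)·6 + (1/3)·8 + (1/6)·19 = 17/2
Expected profit = 17/2 − 2 = 13/2 ≈ $6.50

$6.50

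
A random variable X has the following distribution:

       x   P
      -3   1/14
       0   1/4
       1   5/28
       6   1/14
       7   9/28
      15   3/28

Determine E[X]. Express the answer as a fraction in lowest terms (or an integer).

17/4

E[X] = (1/14)·(-3) + (1/4)·0 + (5/28)·1 + (1/14)·6 + (9/28)·7 + (3/28)·15
     = 17/4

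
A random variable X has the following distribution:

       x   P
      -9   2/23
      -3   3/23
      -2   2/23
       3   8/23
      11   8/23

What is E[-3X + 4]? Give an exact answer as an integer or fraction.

E[-3x+4] = (2/23)·31 + (3/23)·13 + (2/23)·10 + (8/23)·(-5) + (8/23)·(-29)
     = -151/23

-151/23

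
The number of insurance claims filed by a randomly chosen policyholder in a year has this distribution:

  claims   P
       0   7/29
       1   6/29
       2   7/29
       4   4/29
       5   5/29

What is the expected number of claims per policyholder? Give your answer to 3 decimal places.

E[X] = (7/29)·0 + (6/29)·1 + (7/29)·2 + (4/29)·4 + (5/29)·5
     = 61/29 ≈ 2.103

2.103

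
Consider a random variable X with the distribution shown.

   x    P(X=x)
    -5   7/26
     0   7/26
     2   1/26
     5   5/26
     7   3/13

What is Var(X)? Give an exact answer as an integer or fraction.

E[X] = (7/26)·(-5) + (7/26)·0 + (1/26)·2 + (5/26)·5 + (3/13)·7 = 17/13
E[X²] = (7/26)·25 + (7/26)·0 + (1/26)·4 + (5/26)·25 + (3/13)·49 = 23
Var(X) = 23 − (17/13)² = 3598/169

3598/169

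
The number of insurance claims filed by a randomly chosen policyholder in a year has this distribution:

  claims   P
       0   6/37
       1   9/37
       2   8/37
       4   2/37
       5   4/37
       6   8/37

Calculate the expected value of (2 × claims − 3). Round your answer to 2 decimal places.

2.46

E[2x-3] = (6/37)·(-3) + (9/37)·(-1) + (8/37)·1 + (2/37)·5 + (4/37)·7 + (8/37)·9
     = 91/37 ≈ 2.46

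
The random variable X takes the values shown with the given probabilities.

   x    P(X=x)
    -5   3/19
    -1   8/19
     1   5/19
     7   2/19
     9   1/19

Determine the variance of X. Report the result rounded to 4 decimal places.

13.9834

E[X] = (3/19)·(-5) + (8/19)·(-1) + (5/19)·1 + (2/19)·7 + (1/19)·9 = 5/19
E[X²] = (3/19)·25 + (8/19)·1 + (5/19)·1 + (2/19)·49 + (1/19)·81 = 267/19
Var(X) = 267/19 − (5/19)² = 5048/361 ≈ 13.9834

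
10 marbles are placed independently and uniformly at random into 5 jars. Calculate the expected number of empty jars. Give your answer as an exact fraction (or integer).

1048576/1953125

Let Xⱼ=1 if jar j is empty. P(Xⱼ=1) = ((5-1)/5)^10 = 1048576/9765625.
By linearity, E[#empty] = 5·1048576/9765625 = 1048576/1953125.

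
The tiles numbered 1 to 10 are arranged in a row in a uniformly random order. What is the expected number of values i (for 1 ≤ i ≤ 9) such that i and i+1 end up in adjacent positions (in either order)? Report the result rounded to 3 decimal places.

1.800

For each i ∈ {1,…,9}, let Xᵢ = 1 if i and i+1 are adjacent. P(Xᵢ=1) = 2·(10−1)!/10! = 2/10.
By linearity, E[ΣXᵢ] = (9)·(2/10) = 9/5.
≈ 1.800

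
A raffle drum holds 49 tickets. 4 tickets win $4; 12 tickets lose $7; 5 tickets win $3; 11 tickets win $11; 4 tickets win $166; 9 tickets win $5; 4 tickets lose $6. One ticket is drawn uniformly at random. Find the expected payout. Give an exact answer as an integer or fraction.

753/49 dollars

E[payout] = (4/49)·4 + (12/49)·(-7) + (5/49)·3 + (11/49)·11 + (4/49)·166 + (9/49)·5 + (4/49)·(-6) = 753/49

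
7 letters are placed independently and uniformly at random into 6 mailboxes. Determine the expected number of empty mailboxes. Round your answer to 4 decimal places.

Let Xⱼ=1 if mailbox j is empty. P(Xⱼ=1) = ((6-1)/6)^7 = 78125/279936.
By linearity, E[#empty] = 6·78125/279936 = 78125/46656.
≈ 1.6745

1.6745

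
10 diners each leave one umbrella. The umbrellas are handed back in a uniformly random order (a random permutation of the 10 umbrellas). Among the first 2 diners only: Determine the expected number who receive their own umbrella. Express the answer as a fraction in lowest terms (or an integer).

1/5

Let Xᵢ = 1 if person i gets their own umbrella. For each i, P(Xᵢ=1) = 1/10.
By linearity of expectation, E[X₁+…+X_2] = 2·(1/10) = 1/5.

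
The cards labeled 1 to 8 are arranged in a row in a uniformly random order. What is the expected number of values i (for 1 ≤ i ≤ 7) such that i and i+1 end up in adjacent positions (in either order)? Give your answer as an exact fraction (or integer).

7/4

For each i ∈ {1,…,7}, let Xᵢ = 1 if i and i+1 are adjacent. P(Xᵢ=1) = 2·(8−1)!/8! = 2/8.
By linearity, E[ΣXᵢ] = (7)·(2/8) = 7/4.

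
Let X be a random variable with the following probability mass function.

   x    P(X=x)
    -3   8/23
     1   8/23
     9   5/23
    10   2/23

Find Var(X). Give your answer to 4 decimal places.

25.2439

E[X] = (8/23)·(-3) + (8/23)·1 + (5/23)·9 + (2/23)·10 = 49/23
E[X²] = (8/23)·9 + (8/23)·1 + (5/23)·81 + (2/23)·100 = 685/23
Var(X) = 685/23 − (49/23)² = 13354/529 ≈ 25.2439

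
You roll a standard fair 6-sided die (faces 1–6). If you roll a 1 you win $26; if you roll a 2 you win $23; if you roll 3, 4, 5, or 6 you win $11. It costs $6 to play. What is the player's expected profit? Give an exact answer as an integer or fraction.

E[payout] = (2/3)·11 + (1/6)·23 + (1/6)·26 = 31/2
Expected profit = 31/2 − 6 = 19/2

19/2 dollars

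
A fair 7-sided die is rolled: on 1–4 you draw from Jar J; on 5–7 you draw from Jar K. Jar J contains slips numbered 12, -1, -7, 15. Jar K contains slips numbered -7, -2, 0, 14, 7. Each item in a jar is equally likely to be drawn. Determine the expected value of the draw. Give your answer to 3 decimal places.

3.743

E[X | Jar J] = (12 − 1 − 7 + 15)/4 = 19/4
E[X | Jar K] = (-7 − 2 + 0 + 14 + 7)/5 = 12/5
E[X] = (4/7)·19/4 + (3/7)·12/5 = 131/35 ≈ 3.743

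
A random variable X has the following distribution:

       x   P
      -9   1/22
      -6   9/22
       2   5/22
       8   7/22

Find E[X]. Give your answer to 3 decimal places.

0.136

E[X] = (1/22)·(-9) + (9/22)·(-6) + (5/22)·2 + (7/22)·8
     = 3/22 ≈ 0.136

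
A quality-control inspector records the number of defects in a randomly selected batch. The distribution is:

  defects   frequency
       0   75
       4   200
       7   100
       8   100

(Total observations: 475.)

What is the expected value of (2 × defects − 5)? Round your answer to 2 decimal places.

4.68

Total = 475, so P(defects=0) = 75/475, etc.
E[2x-5] = (3/19)·(-5) + (8/19)·3 + (4/19)·9 + (4/19)·11
     = 89/19 ≈ 4.68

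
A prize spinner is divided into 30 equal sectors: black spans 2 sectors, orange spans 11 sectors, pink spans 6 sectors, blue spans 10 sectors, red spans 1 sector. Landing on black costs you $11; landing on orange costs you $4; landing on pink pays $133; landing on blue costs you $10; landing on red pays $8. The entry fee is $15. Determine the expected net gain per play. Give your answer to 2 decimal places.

$6.33

E[payout] = (2/30)·(-11) + (11/30)·(-4) + (6/30)·133 + (10/30)·(-10) + (1/30)·8 = 64/3
Expected profit = 64/3 − 15 = 19/3 ≈ $6.33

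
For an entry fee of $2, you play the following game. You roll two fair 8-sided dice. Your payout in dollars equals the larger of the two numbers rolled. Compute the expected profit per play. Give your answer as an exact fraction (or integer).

Distribution of the larger of the two numbers rolled: 1 w.p. 1/64, 2 w.p. 3/64, 3 w.p. 5/64, 4 w.p. 7/64, 5 w.p. 9/64, 6 w.p. 11/64, …
E[payout] = (1/64)·1 + (3/64)·2 + (5/64)·3 + (7/64)·4 + (9/64)·5 + (11/64)·6 + (13/64)·7 + (15/64)·8 = 93/16
Expected profit = 93/16 − 2 = 61/16

61/16 dollars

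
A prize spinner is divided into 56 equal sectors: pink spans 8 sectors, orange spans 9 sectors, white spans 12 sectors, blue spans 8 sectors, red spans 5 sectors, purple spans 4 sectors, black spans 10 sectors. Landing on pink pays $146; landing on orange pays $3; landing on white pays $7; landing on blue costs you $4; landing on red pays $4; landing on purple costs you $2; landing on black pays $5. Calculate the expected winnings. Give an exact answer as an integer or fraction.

E[payout] = (8/56)·146 + (9/56)·3 + (12/56)·7 + (8/56)·(-4) + (5/56)·4 + (4/56)·(-2) + (10/56)·5 = 187/8

187/8 dollars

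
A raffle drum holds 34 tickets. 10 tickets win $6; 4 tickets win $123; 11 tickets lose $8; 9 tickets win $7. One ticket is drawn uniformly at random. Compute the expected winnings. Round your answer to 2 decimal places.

$15.50

E[payout] = (10/34)·6 + (4/34)·123 + (11/34)·(-8) + (9/34)·7 = 31/2
≈ $15.50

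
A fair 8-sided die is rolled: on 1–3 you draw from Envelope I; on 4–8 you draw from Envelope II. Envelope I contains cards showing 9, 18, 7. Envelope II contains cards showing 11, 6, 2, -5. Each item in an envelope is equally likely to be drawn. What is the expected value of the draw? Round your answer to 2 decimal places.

E[X | Envelope I] = (9 + 18 + 7)/3 = 34/3
E[X | Envelope II] = (11 + 6 + 2 − 5)/4 = 7/2
E[X] = (3/8)·34/3 + (5/8)·7/2 = 103/16 ≈ 6.44

6.44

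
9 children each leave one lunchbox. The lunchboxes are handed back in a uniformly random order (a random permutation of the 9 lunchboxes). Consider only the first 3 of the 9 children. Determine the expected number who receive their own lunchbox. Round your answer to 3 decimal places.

Let Xᵢ = 1 if person i gets their own lunchbox. For each i, P(Xᵢ=1) = 1/9.
By linearity of expectation, E[X₁+…+X_3] = 3·(1/9) = 1/3.
≈ 0.333

0.333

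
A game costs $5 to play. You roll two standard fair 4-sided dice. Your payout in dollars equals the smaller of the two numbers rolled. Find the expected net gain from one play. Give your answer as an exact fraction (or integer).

Distribution of the smaller of the two numbers rolled: 1 w.p. 7/16, 2 w.p. 5/16, 3 w.p. 3/16, 4 w.p. 1/16
E[payout] = (7/16)·1 + (5/16)·2 + (3/16)·3 + (1/16)·4 = 15/8
Expected profit = 15/8 − 5 = -25/8

-25/8 dollars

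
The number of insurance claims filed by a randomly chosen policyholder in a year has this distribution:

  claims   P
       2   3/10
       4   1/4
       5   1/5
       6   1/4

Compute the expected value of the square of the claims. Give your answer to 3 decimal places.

E[X²] = (3/10)·4 + (1/4)·16 + (1/5)·25 + (1/4)·36
     = 96/5 ≈ 19.200

19.200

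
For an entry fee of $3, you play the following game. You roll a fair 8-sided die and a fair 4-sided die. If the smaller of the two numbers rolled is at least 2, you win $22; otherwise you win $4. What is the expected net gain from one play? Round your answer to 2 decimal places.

$12.81

E[payout] = (11/32)·4 + (21/32)·22 = 253/16
Expected profit = 253/16 − 3 = 205/16 ≈ $12.81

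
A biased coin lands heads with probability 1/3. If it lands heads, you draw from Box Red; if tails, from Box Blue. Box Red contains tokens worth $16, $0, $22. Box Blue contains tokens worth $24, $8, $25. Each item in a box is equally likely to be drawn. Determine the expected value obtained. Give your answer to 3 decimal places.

$16.889

E[X | Box Red] = (16 + 0 + 22)/3 = 38/3
E[X | Box Blue] = (24 + 8 + 25)/3 = 19
E[X] = (1/3)·38/3 + (2/3)·19 = 152/9 ≈ 16.889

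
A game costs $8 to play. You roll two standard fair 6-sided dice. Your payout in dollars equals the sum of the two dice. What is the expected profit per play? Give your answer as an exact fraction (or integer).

-$1

Distribution of the sum of the two dice: 2 w.p. 1/36, 3 w.p. 1/18, 4 w.p. 1/12, 5 w.p. 1/9, 6 w.p. 5/36, 7 w.p. 1/6, …
E[payout] = (1/36)·2 + (1/18)·3 + (1/12)·4 + (1/9)·5 + (5/36)·6 + (1/6)·7 + (5/36)·8 + (1/9)·9 + (1/12)·10 + (1/18)·11 + (1/36)·12 = 7
Expected profit = 7 − 8 = -1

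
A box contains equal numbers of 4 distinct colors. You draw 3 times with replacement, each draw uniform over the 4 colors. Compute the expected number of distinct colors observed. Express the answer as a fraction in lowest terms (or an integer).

Let Xⱼ=1 if type j appears at least once. P(Xⱼ=1) = 1 − ((4−1)/4)^3 = 37/64.
E[#distinct] = 4·37/64 = 37/16.

37/16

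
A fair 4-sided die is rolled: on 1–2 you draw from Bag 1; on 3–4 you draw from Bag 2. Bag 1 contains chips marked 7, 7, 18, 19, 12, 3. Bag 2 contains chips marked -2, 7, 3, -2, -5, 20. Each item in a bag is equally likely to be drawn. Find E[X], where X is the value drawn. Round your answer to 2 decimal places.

7.25

E[X | Bag 1] = (7 + 7 + 18 + 19 + 12 + 3)/6 = 11
E[X | Bag 2] = (-2 + 7 + 3 − 2 − 5 + 20)/6 = 7/2
E[X] = (1/2)·11 + (1/2)·7/2 = 29/4 ≈ 7.25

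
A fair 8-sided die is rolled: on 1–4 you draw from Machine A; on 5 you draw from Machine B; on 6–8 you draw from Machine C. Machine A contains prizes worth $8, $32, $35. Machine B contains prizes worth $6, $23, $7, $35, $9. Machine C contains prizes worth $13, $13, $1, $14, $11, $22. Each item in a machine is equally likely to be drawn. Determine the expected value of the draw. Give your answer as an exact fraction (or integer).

153/8 dollars

E[X | Machine A] = (8 + 32 + 35)/3 = 25
E[X | Machine B] = (6 + 23 + 7 + 35 + 9)/5 = 16
E[X | Machine C] = (13 + 13 + 1 + 14 + 11 + 22)/6 = 37/3
E[X] = (1/2)·25 + (1/8)·16 + (3/8)·37/3 = 153/8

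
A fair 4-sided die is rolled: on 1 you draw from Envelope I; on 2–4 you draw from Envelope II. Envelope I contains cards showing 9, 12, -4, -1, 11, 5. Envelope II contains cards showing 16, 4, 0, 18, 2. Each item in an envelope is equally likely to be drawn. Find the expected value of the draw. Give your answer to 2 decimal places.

E[X | Envelope I] = (9 + 12 − 4 − 1 + 11 + 5)/6 = 16/3
E[X | Envelope II] = (16 + 4 + 0 + 18 + 2)/5 = 8
E[X] = (1/4)·16/3 + (3/4)·8 = 22/3 ≈ 7.33

7.33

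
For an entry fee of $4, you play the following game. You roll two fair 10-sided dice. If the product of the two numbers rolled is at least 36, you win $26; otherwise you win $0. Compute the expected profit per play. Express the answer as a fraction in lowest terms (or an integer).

E[payout] = (13/20)·0 + (7/20)·26 = 91/10
Expected profit = 91/10 − 4 = 51/10

51/10 dollars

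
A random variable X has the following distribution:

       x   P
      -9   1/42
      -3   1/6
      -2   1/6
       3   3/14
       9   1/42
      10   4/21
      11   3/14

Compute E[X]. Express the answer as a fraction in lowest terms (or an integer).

E[X] = (1/42)·(-9) + (1/6)·(-3) + (1/6)·(-2) + (3/14)·3 + (1/42)·9 + (4/21)·10 + (3/14)·11
     = 57/14

57/14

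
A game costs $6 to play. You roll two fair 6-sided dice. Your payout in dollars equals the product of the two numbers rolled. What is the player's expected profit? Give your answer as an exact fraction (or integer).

25/4 dollars

Distribution of the product of the two numbers rolled: 1 w.p. 1/36, 2 w.p. 1/18, 3 w.p. 1/18, 4 w.p. 1/12, 5 w.p. 1/18, 6 w.p. 1/9, …
E[payout] = (1/36)·1 + (1/18)·2 + (1/18)·3 + (1/12)·4 + (1/18)·5 + (1/9)·6 + (1/18)·8 + (1/36)·9 + (1/18)·10 + (1/9)·12 + (1/18)·15 + (1/36)·16 + (1/18)·18 + (1/18)·20 + (1/18)·24 + (1/36)·25 + (1/18)·30 + (1/36)·36 = 49/4
Expected profit = 49/4 − 6 = 25/4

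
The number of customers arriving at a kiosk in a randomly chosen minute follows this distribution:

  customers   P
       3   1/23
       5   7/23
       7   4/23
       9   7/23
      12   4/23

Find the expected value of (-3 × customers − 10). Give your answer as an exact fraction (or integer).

E[-3x-10] = (1/23)·(-19) + (7/23)·(-25) + (4/23)·(-31) + (7/23)·(-37) + (4/23)·(-46)
     = -761/23

-761/23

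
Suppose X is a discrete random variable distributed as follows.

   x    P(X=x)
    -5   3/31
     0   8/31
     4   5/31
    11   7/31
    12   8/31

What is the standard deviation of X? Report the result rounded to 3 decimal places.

E[X] = 178/31, E[X²] = 2154/31
Var(X) = E[X²] − (E[X])² = 2154/31 − 31684/961 = 35090/961
SD(X) = √(35090/961) ≈ 6.043

6.043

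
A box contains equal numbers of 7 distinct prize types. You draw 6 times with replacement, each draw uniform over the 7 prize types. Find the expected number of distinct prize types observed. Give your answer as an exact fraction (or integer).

Let Xⱼ=1 if type j appears at least once. P(Xⱼ=1) = 1 − ((7−1)/7)^6 = 70993/117649.
E[#distinct] = 7·70993/117649 = 70993/16807.

70993/16807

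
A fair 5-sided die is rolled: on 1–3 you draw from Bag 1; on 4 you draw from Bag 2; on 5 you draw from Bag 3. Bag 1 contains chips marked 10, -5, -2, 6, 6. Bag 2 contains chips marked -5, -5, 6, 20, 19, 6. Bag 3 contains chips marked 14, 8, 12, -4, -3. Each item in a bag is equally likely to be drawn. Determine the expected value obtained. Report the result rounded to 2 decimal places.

E[X | Bag 1] = (10 − 5 − 2 + 6 + 6)/5 = 3
E[X | Bag 2] = (-5 − 5 + 6 + 20 + 19 + 6)/6 = 41/6
E[X | Bag 3] = (14 + 8 + 12 − 4 − 3)/5 = 27/5
E[X] = (3/5)·3 + (1/5)·41/6 + (1/5)·27/5 = 637/150 ≈ 4.25

4.25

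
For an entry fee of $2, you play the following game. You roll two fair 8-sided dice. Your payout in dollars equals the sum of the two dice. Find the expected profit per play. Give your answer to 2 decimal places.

$7.00

Distribution of the sum of the two dice: 2 w.p. 1/64, 3 w.p. 1/32, 4 w.p. 3/64, 5 w.p. 1/16, 6 w.p. 5/64, 7 w.p. 3/32, …
E[payout] = (1/64)·2 + (1/32)·3 + (3/64)·4 + (1/16)·5 + (5/64)·6 + (3/32)·7 + (7/64)·8 + (1/8)·9 + (7/64)·10 + (3/32)·11 + (5/64)·12 + (1/16)·13 + (3/64)·14 + (1/32)·15 + (1/64)·16 = 9
Expected profit = 9 − 2 = 7 ≈ $7.00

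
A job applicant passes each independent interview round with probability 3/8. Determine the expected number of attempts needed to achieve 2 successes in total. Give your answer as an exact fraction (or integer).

16/3

By linearity (sum of 2 independent geometric waits), E[trials] = 2/p = 2/(3/8) = 16/3.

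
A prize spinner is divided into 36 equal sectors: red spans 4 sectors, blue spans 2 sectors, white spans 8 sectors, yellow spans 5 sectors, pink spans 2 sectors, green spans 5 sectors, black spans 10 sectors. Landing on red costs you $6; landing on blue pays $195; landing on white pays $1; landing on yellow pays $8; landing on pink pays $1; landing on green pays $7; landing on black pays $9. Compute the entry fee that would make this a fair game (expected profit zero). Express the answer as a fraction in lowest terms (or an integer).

E[payout] = (4/36)·(-6) + (2/36)·195 + (8/36)·1 + (5/36)·8 + (2/36)·1 + (5/36)·7 + (10/36)·9 = 541/36
Fair fee = E[payout] = 541/36

541/36 dollars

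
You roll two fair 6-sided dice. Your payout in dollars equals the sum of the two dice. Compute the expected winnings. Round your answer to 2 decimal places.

$7.00

Distribution of the sum of the two dice: 2 w.p. 1/36, 3 w.p. 1/18, 4 w.p. 1/12, 5 w.p. 1/9, 6 w.p. 5/36, 7 w.p. 1/6, …
E[payout] = (1/36)·2 + (1/18)·3 + (1/12)·4 + (1/9)·5 + (5/36)·6 + (1/6)·7 + (5/36)·8 + (1/9)·9 + (1/12)·10 + (1/18)·11 + (1/36)·12 = 7
≈ $7.00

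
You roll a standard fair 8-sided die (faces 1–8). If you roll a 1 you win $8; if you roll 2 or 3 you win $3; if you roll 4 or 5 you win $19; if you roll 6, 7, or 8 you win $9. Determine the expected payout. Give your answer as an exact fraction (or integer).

79/8 dollars

E[payout] = (1/4)·3 + (1/8)·8 + (3/8)·9 + (1/4)·19 = 79/8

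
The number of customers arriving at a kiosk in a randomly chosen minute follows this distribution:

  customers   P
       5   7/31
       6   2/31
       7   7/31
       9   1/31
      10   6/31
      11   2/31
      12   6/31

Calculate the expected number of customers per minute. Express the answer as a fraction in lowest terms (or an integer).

E[X] = (7/31)·5 + (2/31)·6 + (7/31)·7 + (1/31)·9 + (6/31)·10 + (2/31)·11 + (6/31)·12
     = 259/31

259/31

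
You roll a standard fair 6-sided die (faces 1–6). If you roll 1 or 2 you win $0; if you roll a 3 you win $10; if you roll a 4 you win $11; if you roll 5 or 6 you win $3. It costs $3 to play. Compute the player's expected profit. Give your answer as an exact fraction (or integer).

3/2 dollars

E[payout] = (1/3)·0 + (1/3)·3 + (1/6)·10 + (1/6)·11 = 9/2
Expected profit = 9/2 − 3 = 3/2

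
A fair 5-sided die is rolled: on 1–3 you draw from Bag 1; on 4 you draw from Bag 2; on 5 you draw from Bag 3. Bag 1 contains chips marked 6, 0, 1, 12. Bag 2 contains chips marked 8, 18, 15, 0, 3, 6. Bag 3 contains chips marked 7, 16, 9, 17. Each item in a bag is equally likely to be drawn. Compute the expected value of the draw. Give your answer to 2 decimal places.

6.97

E[X | Bag 1] = (6 + 0 + 1 + 12)/4 = 19/4
E[X | Bag 2] = (8 + 18 + 15 + 0 + 3 + 6)/6 = 25/3
E[X | Bag 3] = (7 + 16 + 9 + 17)/4 = 49/4
E[X] = (3/5)·19/4 + (1/5)·25/3 + (1/5)·49/4 = 209/30 ≈ 6.97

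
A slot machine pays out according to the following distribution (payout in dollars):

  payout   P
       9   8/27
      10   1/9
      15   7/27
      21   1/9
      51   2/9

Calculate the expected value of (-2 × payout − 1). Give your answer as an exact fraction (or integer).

-131/3

E[-2x-1] = (8/27)·(-19) + (1/9)·(-21) + (7/27)·(-31) + (1/9)·(-43) + (2/9)·(-103)
     = -131/3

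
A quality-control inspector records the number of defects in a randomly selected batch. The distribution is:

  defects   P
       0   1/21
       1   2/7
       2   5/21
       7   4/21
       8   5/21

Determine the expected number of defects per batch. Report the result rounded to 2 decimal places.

E[X] = (1/21)·0 + (2/7)·1 + (5/21)·2 + (4/21)·7 + (5/21)·8
     = 4 ≈ 4.00

4.00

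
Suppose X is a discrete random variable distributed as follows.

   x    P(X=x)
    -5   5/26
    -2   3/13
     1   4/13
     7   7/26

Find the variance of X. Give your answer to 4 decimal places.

E[X] = (5/26)·(-5) + (3/13)·(-2) + (4/13)·1 + (7/26)·7 = 10/13
E[X²] = (5/26)·25 + (3/13)·4 + (4/13)·1 + (7/26)·49 = 250/13
Var(X) = 250/13 − (10/13)² = 3150/169 ≈ 18.6391

18.6391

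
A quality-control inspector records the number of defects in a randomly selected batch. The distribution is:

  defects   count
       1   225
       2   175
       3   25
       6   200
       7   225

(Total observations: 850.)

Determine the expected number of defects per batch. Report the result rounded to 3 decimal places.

Total = 850, so P(defects=1) = 225/850, etc.
E[X] = (9/34)·1 + (7/34)·2 + (1/34)·3 + (4/17)·6 + (9/34)·7
     = 137/34 ≈ 4.029

4.029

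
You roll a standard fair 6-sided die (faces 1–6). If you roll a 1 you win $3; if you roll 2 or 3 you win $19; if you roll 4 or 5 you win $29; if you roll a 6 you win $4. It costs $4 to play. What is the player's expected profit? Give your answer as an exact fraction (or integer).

79/6 dollars

E[payout] = (1/6)·3 + (1/6)·4 + (1/3)·19 + (1/3)·29 = 103/6
Expected profit = 103/6 − 4 = 79/6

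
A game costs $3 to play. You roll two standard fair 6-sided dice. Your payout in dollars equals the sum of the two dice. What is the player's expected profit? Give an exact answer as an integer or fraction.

$4

Distribution of the sum of the two dice: 2 w.p. 1/36, 3 w.p. 1/18, 4 w.p. 1/12, 5 w.p. 1/9, 6 w.p. 5/36, 7 w.p. 1/6, …
E[payout] = (1/36)·2 + (1/18)·3 + (1/12)·4 + (1/9)·5 + (5/36)·6 + (1/6)·7 + (5/36)·8 + (1/9)·9 + (1/12)·10 + (1/18)·11 + (1/36)·12 = 7
Expected profit = 7 − 3 = 4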